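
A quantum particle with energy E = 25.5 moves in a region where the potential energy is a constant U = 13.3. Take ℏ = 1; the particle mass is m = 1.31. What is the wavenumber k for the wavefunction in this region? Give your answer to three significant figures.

With E > U the solution is oscillatory, ψ ∝ e^{±ikx} with k = √(2m(E − U))/ℏ.
k = √(2 × 1.31 × 12.2) = 5.654.

k = 5.65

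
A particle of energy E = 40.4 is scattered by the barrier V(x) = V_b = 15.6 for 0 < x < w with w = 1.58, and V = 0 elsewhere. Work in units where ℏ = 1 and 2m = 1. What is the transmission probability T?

Above the barrier the interior wavenumber is k₂ = √(2m(E − V_b))/ℏ = 4.980, giving phase k₂w = 7.868.
Matching at both interfaces gives T⁻¹ = 1 + V_b² sin²(k₂w) / [4E(E − V_b)] = 1.061, hence T = 0.943.

T = 0.943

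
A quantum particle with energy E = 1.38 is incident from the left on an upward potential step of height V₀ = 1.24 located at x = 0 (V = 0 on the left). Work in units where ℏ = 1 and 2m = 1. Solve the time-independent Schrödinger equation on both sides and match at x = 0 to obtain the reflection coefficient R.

R = 0.267

The wavenumbers are k₁ = √(2mE)/ℏ = 1.175 on the left and k₂ = √(2m(E − V₀))/ℏ = 0.3742 on the right.
Continuity of ψ and ψ′ at the step yields the reflection amplitude r = (k₁ − k₂)/(k₁ + k₂) = 0.5169; thus R = |r|² = 0.2671, T = 0.7329.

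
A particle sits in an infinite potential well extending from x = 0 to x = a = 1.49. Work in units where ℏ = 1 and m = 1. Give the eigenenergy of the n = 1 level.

The infinite-well eigenfunctions ψ_n = √(2/a) sin(nπx/a) vanish at both walls, giving E_n = n²π²ℏ²/(2ma²).
E_1 = 1² × π² / (2 × 1 × 1.49²) = 2.223.

E = 2.22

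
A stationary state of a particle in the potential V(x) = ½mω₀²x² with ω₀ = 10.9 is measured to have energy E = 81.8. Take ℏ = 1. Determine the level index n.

E_n = ℏω₀(n + ½) ⇒ n = E/(ℏω₀) − ½ = 81.8/10.9 − 0.5 = 7.005 → n = 7.

n = 7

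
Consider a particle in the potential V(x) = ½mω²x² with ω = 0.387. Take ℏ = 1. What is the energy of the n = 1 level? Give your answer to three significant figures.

Using E_n = (n + ½)ℏω: E_1 = 1.5 × 0.387 = 0.5805.

E = 0.581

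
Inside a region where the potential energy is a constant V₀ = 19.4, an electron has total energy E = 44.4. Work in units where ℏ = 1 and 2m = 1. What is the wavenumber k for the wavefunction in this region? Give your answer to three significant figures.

With E > V₀ the solution is oscillatory, ψ ∝ e^{±ikx} with k = √(2m(E − V₀))/ℏ.
k = √(2 × 0.5 × 25) = 5.000.

k = 5.00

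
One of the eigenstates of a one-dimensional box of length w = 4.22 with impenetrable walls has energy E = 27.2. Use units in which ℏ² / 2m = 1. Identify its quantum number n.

n = 7

From E_n = n²π²ℏ²/(2mw²) invert to n = √(2mw²E)/(πℏ).
n = (4.22/π) × √(2 × 0.5 × 27.2) = 7.006 → n = 7.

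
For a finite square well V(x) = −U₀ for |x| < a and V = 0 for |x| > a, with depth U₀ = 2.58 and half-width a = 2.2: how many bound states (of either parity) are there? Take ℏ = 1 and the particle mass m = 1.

N = 4

Define the well-strength parameter z₀ = (a/ℏ)√(2mU₀) = 2.2 × √(2·1·2.58) = 4.997.
The even/odd transcendental equations gain one root per π/2 in z₀, giving N = 1 + ⌊2z₀/π⌋ = 1 + ⌊3.181⌋ = 4.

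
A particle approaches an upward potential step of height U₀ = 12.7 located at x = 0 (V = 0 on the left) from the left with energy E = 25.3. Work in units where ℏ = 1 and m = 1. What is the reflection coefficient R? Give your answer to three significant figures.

The wavenumbers are k₁ = √(2mE)/ℏ = 7.113 on the left and k₂ = √(2m(E − U₀))/ℏ = 5.020 on the right.
Continuity of ψ and ψ′ at the step yields the reflection amplitude r = (k₁ − k₂)/(k₁ + k₂) = 0.1725; thus R = |r|² = 0.02977, T = 0.9702.

R = 0.0298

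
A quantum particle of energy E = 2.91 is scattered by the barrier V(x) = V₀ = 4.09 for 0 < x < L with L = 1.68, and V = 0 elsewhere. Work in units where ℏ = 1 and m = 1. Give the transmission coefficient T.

T = 0.0187

E < V₀: inside the barrier ψ ∝ e^{±κx} with κ = √(2m(V₀ − E))/ℏ = 1.536.
κL = 2.581, sinh(κL) = 6.566.
The exact tunnelling result is T⁻¹ = 1 + V₀² sinh²(κL) / [4E(V₀ − E)] = 53.51, so T = 0.0187.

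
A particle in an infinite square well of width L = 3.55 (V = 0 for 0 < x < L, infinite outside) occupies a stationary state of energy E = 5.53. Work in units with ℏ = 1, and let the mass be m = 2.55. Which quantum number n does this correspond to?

From E_n = n²π²ℏ²/(2mL²) invert to n = √(2mL²E)/(πℏ).
n = (3.55/π) × √(2 × 2.55 × 5.53) = 6.001 → n = 6.

n = 6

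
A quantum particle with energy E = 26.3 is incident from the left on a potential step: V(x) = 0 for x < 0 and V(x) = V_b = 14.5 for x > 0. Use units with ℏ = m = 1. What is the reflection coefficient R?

On each side the TISE gives plane waves with k = √(2m(E − V))/ℏ: k₁ = √(2·1·26.3) = 7.253, k₂ = √(2·1·11.8) = 4.858.
Continuity of ψ and ψ′ at the step yields the reflection amplitude r = (k₁ − k₂)/(k₁ + k₂) = 0.1977; thus R = |r|² = 0.03910, T = 0.9609.

R = 0.0391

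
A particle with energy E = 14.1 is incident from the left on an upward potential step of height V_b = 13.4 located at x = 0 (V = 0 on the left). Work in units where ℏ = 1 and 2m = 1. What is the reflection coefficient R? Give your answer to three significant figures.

On each side the TISE gives plane waves with k = √(2m(E − V))/ℏ: k₁ = √(2·½·14.1) = 3.755, k₂ = √(2·½·0.7) = 0.8367.
Matching ψ and ψ′ at x = 0 gives r = (k₁ − k₂)/(k₁ + k₂), so R = r² = 0.4040 and T = 1 − R = 0.5960.

R = 0.404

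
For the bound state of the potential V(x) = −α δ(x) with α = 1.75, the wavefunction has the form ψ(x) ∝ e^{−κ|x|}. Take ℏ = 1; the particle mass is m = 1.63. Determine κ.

κ = 2.85

Integrating the TISE across x = 0 gives the cusp condition ψ'(0⁺) − ψ'(0⁻) = −(2mα/ℏ²)ψ(0).
With ψ ∝ e^{−κ|x|} this yields −2κ = −2mα/ℏ², so κ = mα/ℏ² = 2.853.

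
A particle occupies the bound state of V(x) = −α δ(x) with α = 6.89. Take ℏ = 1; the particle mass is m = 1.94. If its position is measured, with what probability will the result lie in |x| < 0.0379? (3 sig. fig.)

The normalised bound state is ψ = √κ e^{−κ|x|} with κ = mα/ℏ² = 13.37.
P(|x| < d) = ∫_{−d}^{d} κ e^{−2κ|x|} dx = 1 − e^{−2κd} = 1 − e^{−1.013} = 0.6369.

P = 0.637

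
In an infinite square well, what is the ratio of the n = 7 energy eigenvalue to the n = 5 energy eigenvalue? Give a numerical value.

E_n = n²π²ℏ²/(2mL²) so the ratio is n₂²/n₁² = 49/25 = 1.96.

1.96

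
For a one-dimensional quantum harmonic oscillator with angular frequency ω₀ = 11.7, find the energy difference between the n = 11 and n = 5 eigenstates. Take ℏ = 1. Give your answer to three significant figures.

ΔE = 70.2

E_n = ℏω₀(n + ½), so ΔE = (11 − 5) ℏω₀ = 6 × 11.7 = 70.20.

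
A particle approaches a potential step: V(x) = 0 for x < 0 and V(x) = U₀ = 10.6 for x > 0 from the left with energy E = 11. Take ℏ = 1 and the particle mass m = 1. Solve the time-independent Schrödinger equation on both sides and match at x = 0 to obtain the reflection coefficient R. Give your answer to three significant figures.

On each side the TISE gives plane waves with k = √(2m(E − V))/ℏ: k₁ = √(2·1·11) = 4.690, k₂ = √(2·1·0.4) = 0.8944.
Matching ψ and ψ′ at x = 0 gives r = (k₁ − k₂)/(k₁ + k₂), so R = r² = 0.4620 and T = 1 − R = 0.5380.

R = 0.462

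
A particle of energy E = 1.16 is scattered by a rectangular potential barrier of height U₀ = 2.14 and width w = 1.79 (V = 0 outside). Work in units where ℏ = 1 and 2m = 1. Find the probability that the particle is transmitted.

Since E < U₀ the interior solution is evanescent with decay constant κ = √(2m(U₀ − E))/ℏ = 0.9899.
κw = 1.772, sinh(κw) = 2.856.
The exact tunnelling result is T⁻¹ = 1 + U₀² sinh²(κw) / [4E(U₀ − E)] = 9.217, so T = 0.108.

T = 0.108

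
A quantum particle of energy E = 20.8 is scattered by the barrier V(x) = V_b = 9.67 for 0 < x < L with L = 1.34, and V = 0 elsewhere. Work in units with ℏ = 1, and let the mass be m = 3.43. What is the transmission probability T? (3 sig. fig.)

E > V_b: inside the barrier k₂ = √(2m(E − V_b))/ℏ = 8.738, k₂L = 11.71.
Matching at both interfaces gives T⁻¹ = 1 + V_b² sin²(k₂L) / [4E(E − V_b)] = 1.058, hence T = 0.945.

T = 0.945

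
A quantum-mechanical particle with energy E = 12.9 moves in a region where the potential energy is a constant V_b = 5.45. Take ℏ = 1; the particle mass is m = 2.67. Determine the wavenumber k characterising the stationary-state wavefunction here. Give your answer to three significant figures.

With E > V_b the solution is oscillatory, ψ ∝ e^{±ikx} with k = √(2m(E − V_b))/ℏ.
k = √(2 × 2.67 × 7.45) = 6.307.

k = 6.31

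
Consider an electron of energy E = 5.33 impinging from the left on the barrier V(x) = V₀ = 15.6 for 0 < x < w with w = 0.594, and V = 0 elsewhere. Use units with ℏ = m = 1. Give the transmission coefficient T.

Since E < V₀ the interior solution is evanescent with decay constant κ = √(2m(V₀ − E))/ℏ = 4.532.
κw = 2.692, sinh(κw) = 7.347.
Matching ψ, ψ′ at both faces gives T = [1 + V₀² sinh²(κw) / (4E(V₀ − E))]⁻¹ = 1/61.00 = 0.0164.

T = 0.0164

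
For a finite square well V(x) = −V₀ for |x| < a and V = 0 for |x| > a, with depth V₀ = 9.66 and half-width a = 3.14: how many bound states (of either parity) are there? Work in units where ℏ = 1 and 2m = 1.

The dimensionless depth is z₀ = a√(2mV₀)/ℏ = 3.14 × √(9.660) = 9.759.
The even/odd transcendental equations gain one root per π/2 in z₀, giving N = 1 + ⌊2z₀/π⌋ = 1 + ⌊6.213⌋ = 7.

N = 7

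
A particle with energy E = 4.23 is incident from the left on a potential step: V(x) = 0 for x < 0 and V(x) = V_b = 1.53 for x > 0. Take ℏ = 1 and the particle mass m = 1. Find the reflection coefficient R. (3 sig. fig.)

R = 0.0125

On each side the TISE gives plane waves with k = √(2m(E − V))/ℏ: k₁ = √(2·1·4.23) = 2.909, k₂ = √(2·1·2.7) = 2.324.
Continuity of ψ and ψ′ at the step yields the reflection amplitude r = (k₁ − k₂)/(k₁ + k₂) = 0.1118; thus R = |r|² = 0.01249, T = 0.9875.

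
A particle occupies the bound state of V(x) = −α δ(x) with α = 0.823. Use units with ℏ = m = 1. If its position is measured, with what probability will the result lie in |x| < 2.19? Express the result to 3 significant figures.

The normalised bound state is ψ = √κ e^{−κ|x|} with κ = mα/ℏ² = 0.8230.
P(|x| < d) = ∫_{−d}^{d} κ e^{−2κ|x|} dx = 1 − e^{−2κd} = 1 − e^{−3.605} = 0.9728.

P = 0.973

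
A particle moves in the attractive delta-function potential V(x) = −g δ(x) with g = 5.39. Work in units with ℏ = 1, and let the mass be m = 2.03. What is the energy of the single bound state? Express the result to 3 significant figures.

For x ≠ 0 the bound state is ψ ∝ e^{−κ|x|}; integrating the TISE across the delta gives the cusp condition 2κ = 2mg/ℏ², so κ = 10.94.
Then E = −ℏ²κ²/(2m) = −mg²/(2ℏ²) = -29.49.

E = -29.5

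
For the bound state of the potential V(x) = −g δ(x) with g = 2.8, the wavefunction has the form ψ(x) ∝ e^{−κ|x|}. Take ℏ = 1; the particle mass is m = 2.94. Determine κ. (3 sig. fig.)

κ = 8.23

Integrate −(ℏ²/2m)ψ'' − gδ(x)ψ = Eψ from −ε to +ε: the ψ'' term gives ψ'(0⁺) − ψ'(0⁻) and the δ term gives −(2mg/ℏ²)ψ(0).
With ψ ∝ e^{−κ|x|} this yields −2κ = −2mg/ℏ², so κ = mg/ℏ² = 8.232.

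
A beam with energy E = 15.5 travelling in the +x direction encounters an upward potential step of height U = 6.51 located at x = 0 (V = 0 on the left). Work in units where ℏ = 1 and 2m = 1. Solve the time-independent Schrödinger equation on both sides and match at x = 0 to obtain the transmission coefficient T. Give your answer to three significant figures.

The wavenumbers are k₁ = √(2mE)/ℏ = 3.937 on the left and k₂ = √(2m(E − U))/ℏ = 2.998 on the right.
Continuity of ψ and ψ′ at the step yields the reflection amplitude r = (k₁ − k₂)/(k₁ + k₂) = 0.1353; thus R = |r|² = 0.01832, T = 0.9817.

T = 0.982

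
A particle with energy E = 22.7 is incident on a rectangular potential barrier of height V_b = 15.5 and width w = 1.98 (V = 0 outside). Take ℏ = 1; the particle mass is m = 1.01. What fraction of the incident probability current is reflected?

R = 0.251

Above the barrier the interior wavenumber is k₂ = √(2m(E − V_b))/ℏ = 3.814, giving phase k₂w = 7.551.
T = [1 + V_b² sin²(k₂w) / (4E(E − V_b))]⁻¹ = 1/1.335 = 0.749.
R = 1 − T = 0.251.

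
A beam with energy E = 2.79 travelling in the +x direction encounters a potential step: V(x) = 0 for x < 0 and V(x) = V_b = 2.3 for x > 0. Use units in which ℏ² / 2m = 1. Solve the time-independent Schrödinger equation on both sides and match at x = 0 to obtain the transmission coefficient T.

T = 0.832

On each side the TISE gives plane waves with k = √(2m(E − V))/ℏ: k₁ = √(2·½·2.79) = 1.670, k₂ = √(2·½·0.49) = 0.7000.
Continuity of ψ and ψ′ at the step yields the reflection amplitude r = (k₁ − k₂)/(k₁ + k₂) = 0.4094; thus R = |r|² = 0.1676, T = 0.8324.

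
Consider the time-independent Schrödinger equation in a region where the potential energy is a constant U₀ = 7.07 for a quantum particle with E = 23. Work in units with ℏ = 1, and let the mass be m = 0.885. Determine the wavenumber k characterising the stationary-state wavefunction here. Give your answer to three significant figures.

k = 5.31

With E > U₀ the solution is oscillatory, ψ ∝ e^{±ikx} with k = √(2m(E − U₀))/ℏ.
k = √(2 × 0.885 × 15.93) = 5.310.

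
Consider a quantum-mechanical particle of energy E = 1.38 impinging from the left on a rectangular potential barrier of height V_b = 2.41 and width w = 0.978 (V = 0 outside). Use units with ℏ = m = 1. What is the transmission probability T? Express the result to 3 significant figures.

E < V_b: inside the barrier ψ ∝ e^{±κx} with κ = √(2m(V_b − E))/ℏ = 1.435.
κw = 1.404, sinh(κw) = 1.912.
The exact tunnelling result is T⁻¹ = 1 + V_b² sinh²(κw) / [4E(V_b − E)] = 4.736, so T = 0.211.

T = 0.211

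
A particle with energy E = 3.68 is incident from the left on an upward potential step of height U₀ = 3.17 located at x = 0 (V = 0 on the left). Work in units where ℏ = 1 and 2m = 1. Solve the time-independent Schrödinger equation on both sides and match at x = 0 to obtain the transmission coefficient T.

On each side the TISE gives plane waves with k = √(2m(E − V))/ℏ: k₁ = √(2·½·3.68) = 1.918, k₂ = √(2·½·0.51) = 0.7141.
Matching ψ and ψ′ at x = 0 gives r = (k₁ − k₂)/(k₁ + k₂), so R = r² = 0.2092 and T = 1 − R = 0.7908.

T = 0.791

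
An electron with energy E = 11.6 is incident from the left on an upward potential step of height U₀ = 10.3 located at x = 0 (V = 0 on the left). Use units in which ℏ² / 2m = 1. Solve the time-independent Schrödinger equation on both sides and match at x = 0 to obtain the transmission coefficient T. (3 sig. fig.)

On each side the TISE gives plane waves with k = √(2m(E − V))/ℏ: k₁ = √(2·½·11.6) = 3.406, k₂ = √(2·½·1.3) = 1.140.
Matching ψ and ψ′ at x = 0 gives r = (k₁ − k₂)/(k₁ + k₂), so R = r² = 0.2484 and T = 1 − R = 0.7516.

T = 0.752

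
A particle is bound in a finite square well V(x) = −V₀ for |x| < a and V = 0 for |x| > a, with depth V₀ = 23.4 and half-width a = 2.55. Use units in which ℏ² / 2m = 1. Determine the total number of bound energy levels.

N = 8

Define the well-strength parameter z₀ = (a/ℏ)√(2mV₀) = 2.55 × √(2·0.5·23.4) = 12.34.
A new bound state (alternating even/odd) appears each time z₀ passes a multiple of π/2, so N = ⌊2z₀/π⌋ + 1 = ⌊7.853⌋ + 1 = 8.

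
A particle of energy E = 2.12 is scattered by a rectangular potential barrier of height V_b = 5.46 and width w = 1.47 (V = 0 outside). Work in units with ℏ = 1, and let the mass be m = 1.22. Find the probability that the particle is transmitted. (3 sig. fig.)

T = 0.000860

Since E < V_b the interior solution is evanescent with decay constant κ = √(2m(V_b − E))/ℏ = 2.855.
κw = 4.196, sinh(κw) = 33.22.
Matching ψ, ψ′ at both faces gives T = [1 + V_b² sinh²(κw) / (4E(V_b − E))]⁻¹ = 1/1162 = 0.000860.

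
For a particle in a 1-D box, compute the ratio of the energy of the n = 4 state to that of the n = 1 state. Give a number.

Since E_n ∝ n², the ratio is (4/1)² = 16.

16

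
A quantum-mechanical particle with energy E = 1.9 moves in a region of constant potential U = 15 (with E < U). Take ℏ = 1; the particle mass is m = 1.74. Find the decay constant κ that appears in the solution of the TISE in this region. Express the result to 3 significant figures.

Since E < U the TISE in this region is ψ'' = κ²ψ with κ = √(2m(U − E))/ℏ.
κ = √(2 × 1.74 × 13.1) = 6.752.

κ = 6.75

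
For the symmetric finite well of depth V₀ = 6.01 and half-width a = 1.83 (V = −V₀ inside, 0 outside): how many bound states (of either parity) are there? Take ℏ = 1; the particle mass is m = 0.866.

Define the well-strength parameter z₀ = (a/ℏ)√(2mV₀) = 1.83 × √(2·0.866·6.01) = 5.904.
The even/odd transcendental equations gain one root per π/2 in z₀, giving N = 1 + ⌊2z₀/π⌋ = 1 + ⌊3.759⌋ = 4.

N = 4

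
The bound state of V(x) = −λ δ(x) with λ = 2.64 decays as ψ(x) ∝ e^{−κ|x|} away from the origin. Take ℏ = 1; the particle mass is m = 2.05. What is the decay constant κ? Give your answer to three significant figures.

Integrating the TISE across x = 0 gives the cusp condition ψ'(0⁺) − ψ'(0⁻) = −(2mλ/ℏ²)ψ(0).
With ψ ∝ e^{−κ|x|} this yields −2κ = −2mλ/ℏ², so κ = mλ/ℏ² = 5.412.

κ = 5.41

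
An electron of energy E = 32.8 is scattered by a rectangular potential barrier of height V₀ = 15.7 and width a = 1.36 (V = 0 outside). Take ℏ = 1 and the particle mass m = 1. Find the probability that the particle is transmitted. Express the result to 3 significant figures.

Above the barrier the interior wavenumber is k₂ = √(2m(E − V₀))/ℏ = 5.848, giving phase k₂a = 7.953.
T = [1 + V₀² sin²(k₂a) / (4E(E − V₀))]⁻¹ = 1/1.109 = 0.902.

T = 0.902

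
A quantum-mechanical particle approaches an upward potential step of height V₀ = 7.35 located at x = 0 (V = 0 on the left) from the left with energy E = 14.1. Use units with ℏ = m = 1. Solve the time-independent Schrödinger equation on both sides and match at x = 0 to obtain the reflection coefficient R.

The wavenumbers are k₁ = √(2mE)/ℏ = 5.310 on the left and k₂ = √(2m(E − V₀))/ℏ = 3.674 on the right.
Matching ψ and ψ′ at x = 0 gives r = (k₁ − k₂)/(k₁ + k₂), so R = r² = 0.03316 and T = 1 − R = 0.9668.

R = 0.0332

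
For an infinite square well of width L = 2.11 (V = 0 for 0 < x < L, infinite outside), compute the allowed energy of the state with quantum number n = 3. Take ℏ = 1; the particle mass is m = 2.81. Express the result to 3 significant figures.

The infinite-well eigenfunctions ψ_n = √(2/L) sin(nπx/L) vanish at both walls, giving E_n = n²π²ℏ²/(2mL²).
E_3 = 3² × π² / (2 × 2.81 × 2.11²) = 3.550.

E = 3.55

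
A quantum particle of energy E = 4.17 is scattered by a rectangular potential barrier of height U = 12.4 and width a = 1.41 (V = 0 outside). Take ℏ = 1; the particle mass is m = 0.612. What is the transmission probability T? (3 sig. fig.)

T = 0.000463

Since E < U the interior solution is evanescent with decay constant κ = √(2m(U − E))/ℏ = 3.174.
κa = 4.475, sinh(κa) = 43.90.
Matching ψ, ψ′ at both faces gives T = [1 + U² sinh²(κa) / (4E(U − E))]⁻¹ = 1/2160 = 0.000463.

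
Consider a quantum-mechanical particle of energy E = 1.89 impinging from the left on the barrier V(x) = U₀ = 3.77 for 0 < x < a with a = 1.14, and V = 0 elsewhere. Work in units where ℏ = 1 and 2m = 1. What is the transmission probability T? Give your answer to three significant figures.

E < U₀: inside the barrier ψ ∝ e^{±κx} with κ = √(2m(U₀ − E))/ℏ = 1.371.
κa = 1.563, sinh(κa) = 2.282.
Matching ψ, ψ′ at both faces gives T = [1 + U₀² sinh²(κa) / (4E(U₀ − E))]⁻¹ = 1/6.208 = 0.161.

T = 0.161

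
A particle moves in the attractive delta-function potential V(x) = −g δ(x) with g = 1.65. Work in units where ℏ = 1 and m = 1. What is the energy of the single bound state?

For x ≠ 0 the bound state is ψ ∝ e^{−κ|x|}; integrating the TISE across the delta gives the cusp condition 2κ = 2mg/ℏ², so κ = 1.650.
Then E = −ℏ²κ²/(2m) = −mg²/(2ℏ²) = -1.361.

E = -1.36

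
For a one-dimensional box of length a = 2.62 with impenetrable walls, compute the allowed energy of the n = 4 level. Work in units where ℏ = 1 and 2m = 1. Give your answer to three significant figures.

E = 23.0

Requiring ψ(0) = ψ(a) = 0 quantises k = nπ/a, hence E_n = ℏ²k²/2m = n²π²ℏ²/(2ma²).
E_4 = 4² × π² / (2 × 0.5 × 2.62²) = 23.00.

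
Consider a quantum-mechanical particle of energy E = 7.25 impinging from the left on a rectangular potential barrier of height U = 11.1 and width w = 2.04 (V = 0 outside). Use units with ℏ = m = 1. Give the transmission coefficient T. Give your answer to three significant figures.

E < U: inside the barrier ψ ∝ e^{±κx} with κ = √(2m(U − E))/ℏ = 2.775.
κw = 5.661, sinh(κw) = 143.7.
Matching ψ, ψ′ at both faces gives T = [1 + U² sinh²(κw) / (4E(U − E))]⁻¹ = 1/22780 = 0.0000439.

T = 0.0000439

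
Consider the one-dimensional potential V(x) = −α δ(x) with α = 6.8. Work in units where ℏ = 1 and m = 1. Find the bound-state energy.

E = -23.1

The bound state is ψ(x) = √κ e^{−κ|x|}. The derivative jump ψ'(0⁺) − ψ'(0⁻) = −(2mα/ℏ²)ψ(0) fixes κ = mα/ℏ² = 6.800.
Then E = −ℏ²κ²/(2m) = −mα²/(2ℏ²) = -23.12.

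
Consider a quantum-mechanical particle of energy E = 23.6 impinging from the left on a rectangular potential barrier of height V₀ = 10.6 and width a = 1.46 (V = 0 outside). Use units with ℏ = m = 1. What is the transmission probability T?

E > V₀: inside the barrier k₂ = √(2m(E − V₀))/ℏ = 5.099, k₂a = 7.445.
T = [1 + V₀² sin²(k₂a) / (4E(E − V₀))]⁻¹ = 1/1.077 = 0.928.

T = 0.928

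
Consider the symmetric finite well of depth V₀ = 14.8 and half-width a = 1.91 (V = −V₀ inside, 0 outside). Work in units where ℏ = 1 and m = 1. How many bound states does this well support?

Define the well-strength parameter z₀ = (a/ℏ)√(2mV₀) = 1.91 × √(2·1·14.8) = 10.39.
A new bound state (alternating even/odd) appears each time z₀ passes a multiple of π/2, so N = ⌊2z₀/π⌋ + 1 = ⌊6.615⌋ + 1 = 7.

N = 7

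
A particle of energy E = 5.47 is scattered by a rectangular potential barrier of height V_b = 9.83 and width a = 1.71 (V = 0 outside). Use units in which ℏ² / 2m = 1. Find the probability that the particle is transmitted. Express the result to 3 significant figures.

Since E < V_b the interior solution is evanescent with decay constant κ = √(2m(V_b − E))/ℏ = 2.088.
κa = 3.571, sinh(κa) = 17.75.
Matching ψ, ψ′ at both faces gives T = [1 + V_b² sinh²(κa) / (4E(V_b − E))]⁻¹ = 1/320.3 = 0.00312.

T = 0.00312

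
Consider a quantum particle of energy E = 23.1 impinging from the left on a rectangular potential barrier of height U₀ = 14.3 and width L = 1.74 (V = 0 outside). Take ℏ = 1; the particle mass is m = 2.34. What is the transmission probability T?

Above the barrier the interior wavenumber is k₂ = √(2m(E − U₀))/ℏ = 6.417, giving phase k₂L = 11.17.
T = [1 + U₀² sin²(k₂L) / (4E(E − U₀))]⁻¹ = 1/1.244 = 0.804.

T = 0.804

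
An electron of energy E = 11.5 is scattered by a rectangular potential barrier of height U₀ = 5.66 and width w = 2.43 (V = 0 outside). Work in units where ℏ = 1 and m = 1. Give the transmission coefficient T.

E > U₀: inside the barrier k₂ = √(2m(E − U₀))/ℏ = 3.418, k₂w = 8.305.
T = [1 + U₀² sin²(k₂w) / (4E(E − U₀))]⁻¹ = 1/1.097 = 0.912.

T = 0.912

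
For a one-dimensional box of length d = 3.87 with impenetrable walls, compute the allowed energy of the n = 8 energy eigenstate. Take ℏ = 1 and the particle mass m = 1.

E = 21.1

Requiring ψ(0) = ψ(d) = 0 quantises k = nπ/d, hence E_n = ℏ²k²/2m = n²π²ℏ²/(2md²).
E_8 = 8² × π² / (2 × 1 × 3.87²) = 21.09.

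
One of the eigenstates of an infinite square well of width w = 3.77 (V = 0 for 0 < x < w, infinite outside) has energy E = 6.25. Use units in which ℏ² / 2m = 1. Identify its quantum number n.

n = 3

From E_n = n²π²ℏ²/(2mw²) invert to n = √(2mw²E)/(πℏ).
n = (3.77/π) × √(2 × 0.5 × 6.25) = 3.000 → n = 3.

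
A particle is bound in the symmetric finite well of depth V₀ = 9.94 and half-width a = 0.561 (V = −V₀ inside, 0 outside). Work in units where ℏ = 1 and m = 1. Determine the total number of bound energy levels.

N = 2

The dimensionless depth is z₀ = a√(2mV₀)/ℏ = 0.561 × √(19.88) = 2.501.
A new bound state (alternating even/odd) appears each time z₀ passes a multiple of π/2, so N = ⌊2z₀/π⌋ + 1 = ⌊1.592⌋ + 1 = 2.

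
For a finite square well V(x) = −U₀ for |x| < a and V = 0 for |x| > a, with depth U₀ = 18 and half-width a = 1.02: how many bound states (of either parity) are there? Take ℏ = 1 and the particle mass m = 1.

Define the well-strength parameter z₀ = (a/ℏ)√(2mU₀) = 1.02 × √(2·1·18) = 6.120.
A new bound state (alternating even/odd) appears each time z₀ passes a multiple of π/2, so N = ⌊2z₀/π⌋ + 1 = ⌊3.896⌋ + 1 = 4.

N = 4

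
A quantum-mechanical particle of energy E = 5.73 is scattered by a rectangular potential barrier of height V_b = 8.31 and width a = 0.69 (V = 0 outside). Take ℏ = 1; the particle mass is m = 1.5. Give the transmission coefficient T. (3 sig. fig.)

E < V_b: inside the barrier ψ ∝ e^{±κx} with κ = √(2m(V_b − E))/ℏ = 2.782.
κa = 1.920, sinh(κa) = 3.336.
Matching ψ, ψ′ at both faces gives T = [1 + V_b² sinh²(κa) / (4E(V_b − E))]⁻¹ = 1/14.00 = 0.0715.

T = 0.0715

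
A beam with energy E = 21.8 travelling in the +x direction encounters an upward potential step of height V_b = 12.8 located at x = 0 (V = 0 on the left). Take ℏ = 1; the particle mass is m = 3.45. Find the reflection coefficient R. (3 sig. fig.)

On each side the TISE gives plane waves with k = √(2m(E − V))/ℏ: k₁ = √(2·3.45·21.8) = 12.26, k₂ = √(2·3.45·9) = 7.880.
Matching ψ and ψ′ at x = 0 gives r = (k₁ − k₂)/(k₁ + k₂), so R = r² = 0.04736 and T = 1 − R = 0.9526.

R = 0.0474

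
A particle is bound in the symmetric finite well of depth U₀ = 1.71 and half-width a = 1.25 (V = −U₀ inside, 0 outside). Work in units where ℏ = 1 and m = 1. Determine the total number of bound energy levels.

The dimensionless depth is z₀ = a√(2mU₀)/ℏ = 1.25 × √(3.420) = 2.312.
A new bound state (alternating even/odd) appears each time z₀ passes a multiple of π/2, so N = ⌊2z₀/π⌋ + 1 = ⌊1.472⌋ + 1 = 2.

N = 2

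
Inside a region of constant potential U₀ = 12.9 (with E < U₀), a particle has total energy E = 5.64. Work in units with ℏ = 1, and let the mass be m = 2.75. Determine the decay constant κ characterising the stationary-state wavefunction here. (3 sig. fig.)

Since E < U₀ the TISE in this region is ψ'' = κ²ψ with κ = √(2m(U₀ − E))/ℏ.
κ = √(2 × 2.75 × 7.26) = 6.319.

κ = 6.32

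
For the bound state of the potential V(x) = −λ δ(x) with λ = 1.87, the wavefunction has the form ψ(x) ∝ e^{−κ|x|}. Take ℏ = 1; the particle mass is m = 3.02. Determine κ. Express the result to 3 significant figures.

Integrate −(ℏ²/2m)ψ'' − λδ(x)ψ = Eψ from −ε to +ε: the ψ'' term gives ψ'(0⁺) − ψ'(0⁻) and the δ term gives −(2mλ/ℏ²)ψ(0).
With ψ ∝ e^{−κ|x|} this yields −2κ = −2mλ/ℏ², so κ = mλ/ℏ² = 5.647.

κ = 5.65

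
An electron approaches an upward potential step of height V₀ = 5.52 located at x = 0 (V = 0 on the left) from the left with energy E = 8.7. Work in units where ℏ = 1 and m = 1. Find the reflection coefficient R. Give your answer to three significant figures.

The wavenumbers are k₁ = √(2mE)/ℏ = 4.171 on the left and k₂ = √(2m(E − V₀))/ℏ = 2.522 on the right.
Continuity of ψ and ψ′ at the step yields the reflection amplitude r = (k₁ − k₂)/(k₁ + k₂) = 0.2464; thus R = |r|² = 0.06073, T = 0.9393.

R = 0.0607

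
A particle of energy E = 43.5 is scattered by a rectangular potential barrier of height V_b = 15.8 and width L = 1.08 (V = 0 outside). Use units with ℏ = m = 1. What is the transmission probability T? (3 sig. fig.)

T = 0.952

Above the barrier the interior wavenumber is k₂ = √(2m(E − V_b))/ℏ = 7.443, giving phase k₂L = 8.039.
T = [1 + V_b² sin²(k₂L) / (4E(E − V_b))]⁻¹ = 1/1.050 = 0.952.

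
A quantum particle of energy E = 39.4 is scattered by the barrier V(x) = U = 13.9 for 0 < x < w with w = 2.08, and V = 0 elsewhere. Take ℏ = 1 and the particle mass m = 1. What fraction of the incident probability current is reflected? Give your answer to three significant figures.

R = 0.0266

Above the barrier the interior wavenumber is k₂ = √(2m(E − U))/ℏ = 7.141, giving phase k₂w = 14.85.
Matching at both interfaces gives T⁻¹ = 1 + U² sin²(k₂w) / [4E(E − U)] = 1.027, hence T = 0.973.
R = 1 − T = 0.0266.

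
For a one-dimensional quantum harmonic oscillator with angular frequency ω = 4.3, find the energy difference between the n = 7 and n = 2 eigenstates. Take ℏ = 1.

E_n = ℏω(n + ½), so ΔE = (7 − 2) ℏω = 5 × 4.3 = 21.50.

ΔE = 21.5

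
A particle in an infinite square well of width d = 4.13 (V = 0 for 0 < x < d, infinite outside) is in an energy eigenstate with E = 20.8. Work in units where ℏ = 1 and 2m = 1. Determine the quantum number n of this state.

n = 6

From E_n = n²π²ℏ²/(2md²) invert to n = √(2md²E)/(πℏ).
n = (4.13/π) × √(2 × 0.5 × 20.8) = 5.996 → n = 6.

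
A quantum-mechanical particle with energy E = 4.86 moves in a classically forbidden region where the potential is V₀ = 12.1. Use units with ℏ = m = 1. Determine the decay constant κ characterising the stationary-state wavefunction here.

κ = 3.81

Since E < V₀ the TISE in this region is ψ'' = κ²ψ with κ = √(2m(V₀ − E))/ℏ.
κ = √(2 × 1 × 7.24) = 3.805.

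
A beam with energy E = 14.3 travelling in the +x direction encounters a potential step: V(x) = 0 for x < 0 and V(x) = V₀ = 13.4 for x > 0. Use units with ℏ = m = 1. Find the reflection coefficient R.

The wavenumbers are k₁ = √(2mE)/ℏ = 5.348 on the left and k₂ = √(2m(E − V₀))/ℏ = 1.342 on the right.
Continuity of ψ and ψ′ at the step yields the reflection amplitude r = (k₁ − k₂)/(k₁ + k₂) = 0.5989; thus R = |r|² = 0.3587, T = 0.6413.

R = 0.359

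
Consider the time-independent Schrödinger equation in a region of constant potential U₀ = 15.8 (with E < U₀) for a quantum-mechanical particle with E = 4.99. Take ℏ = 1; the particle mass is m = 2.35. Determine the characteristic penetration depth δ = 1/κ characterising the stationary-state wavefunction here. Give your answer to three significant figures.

δ = 0.140

Since E < U₀ the TISE in this region is ψ'' = κ²ψ with κ = √(2m(U₀ − E))/ℏ.
κ = √(2 × 2.35 × 10.81) = 7.128. The penetration depth is δ = 1/κ = 0.140.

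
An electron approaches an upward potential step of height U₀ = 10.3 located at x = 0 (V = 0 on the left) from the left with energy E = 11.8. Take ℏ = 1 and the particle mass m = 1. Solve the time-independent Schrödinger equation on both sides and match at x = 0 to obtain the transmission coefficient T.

T = 0.775

On each side the TISE gives plane waves with k = √(2m(E − V))/ℏ: k₁ = √(2·1·11.8) = 4.858, k₂ = √(2·1·1.5) = 1.732.
Matching ψ and ψ′ at x = 0 gives r = (k₁ − k₂)/(k₁ + k₂), so R = r² = 0.2250 and T = 1 − R = 0.7750.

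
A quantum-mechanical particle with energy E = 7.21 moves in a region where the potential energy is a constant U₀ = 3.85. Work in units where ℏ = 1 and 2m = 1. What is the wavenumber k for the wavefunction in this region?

k = 1.83

With E > U₀ the solution is oscillatory, ψ ∝ e^{±ikx} with k = √(2m(E − U₀))/ℏ.
k = √(2 × 0.5 × 3.36) = 1.833.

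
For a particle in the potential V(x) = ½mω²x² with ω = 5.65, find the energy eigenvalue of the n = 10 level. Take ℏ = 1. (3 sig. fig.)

Using E_n = (n + ½)ℏω: E_10 = 10.5 × 5.65 = 59.33.

E = 59.3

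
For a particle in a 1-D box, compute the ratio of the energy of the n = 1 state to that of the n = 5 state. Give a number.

Since E_n ∝ n², the ratio is (1/5)² = 0.04.

0.04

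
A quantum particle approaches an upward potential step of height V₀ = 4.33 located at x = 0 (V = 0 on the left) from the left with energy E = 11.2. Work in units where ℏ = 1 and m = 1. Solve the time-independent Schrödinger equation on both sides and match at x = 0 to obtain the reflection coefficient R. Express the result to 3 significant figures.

R = 0.0148

On each side the TISE gives plane waves with k = √(2m(E − V))/ℏ: k₁ = √(2·1·11.2) = 4.733, k₂ = √(2·1·6.87) = 3.707.
Matching ψ and ψ′ at x = 0 gives r = (k₁ − k₂)/(k₁ + k₂), so R = r² = 0.01478 and T = 1 − R = 0.9852.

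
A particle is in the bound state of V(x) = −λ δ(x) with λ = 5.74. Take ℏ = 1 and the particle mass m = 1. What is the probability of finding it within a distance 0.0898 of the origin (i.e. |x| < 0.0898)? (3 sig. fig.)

The normalised bound state is ψ = √κ e^{−κ|x|} with κ = mλ/ℏ² = 5.740.
P(|x| < d) = ∫_{−d}^{d} κ e^{−2κ|x|} dx = 1 − e^{−2κd} = 1 − e^{−1.031} = 0.6433.

P = 0.643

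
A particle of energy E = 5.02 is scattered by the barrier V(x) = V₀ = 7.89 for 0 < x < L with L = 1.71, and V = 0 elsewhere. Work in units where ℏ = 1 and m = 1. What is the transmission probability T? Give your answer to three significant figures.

Since E < V₀ the interior solution is evanescent with decay constant κ = √(2m(V₀ − E))/ℏ = 2.396.
κL = 4.097, sinh(κL) = 30.07.
Matching ψ, ψ′ at both faces gives T = [1 + V₀² sinh²(κL) / (4E(V₀ − E))]⁻¹ = 1/977.6 = 0.00102.

T = 0.00102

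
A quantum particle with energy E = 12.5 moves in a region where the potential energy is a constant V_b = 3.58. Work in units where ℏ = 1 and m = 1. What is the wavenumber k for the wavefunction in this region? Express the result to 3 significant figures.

k = 4.22

With E > V_b the solution is oscillatory, ψ ∝ e^{±ikx} with k = √(2m(E − V_b))/ℏ.
k = √(2 × 1 × 8.92) = 4.224.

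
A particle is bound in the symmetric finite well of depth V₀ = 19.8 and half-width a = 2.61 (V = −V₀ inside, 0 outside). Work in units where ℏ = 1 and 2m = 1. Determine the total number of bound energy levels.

N = 8

The dimensionless depth is z₀ = a√(2mV₀)/ℏ = 2.61 × √(19.80) = 11.61.
A new bound state (alternating even/odd) appears each time z₀ passes a multiple of π/2, so N = ⌊2z₀/π⌋ + 1 = ⌊7.394⌋ + 1 = 8.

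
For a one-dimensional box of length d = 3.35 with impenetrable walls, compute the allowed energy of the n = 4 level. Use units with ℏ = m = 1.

Requiring ψ(0) = ψ(d) = 0 quantises k = nπ/d, hence E_n = ℏ²k²/2m = n²π²ℏ²/(2md²).
E_4 = 4² × π² / (2 × 1 × 3.35²) = 7.036.

E = 7.04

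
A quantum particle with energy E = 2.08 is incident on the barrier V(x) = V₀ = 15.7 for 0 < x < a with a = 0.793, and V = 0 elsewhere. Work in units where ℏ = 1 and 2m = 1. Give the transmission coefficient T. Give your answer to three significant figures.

Since E < V₀ the interior solution is evanescent with decay constant κ = √(2m(V₀ − E))/ℏ = 3.691.
κa = 2.927, sinh(κa) = 9.305.
The exact tunnelling result is T⁻¹ = 1 + V₀² sinh²(κa) / [4E(V₀ − E)] = 189.3, so T = 0.00528.

T = 0.00528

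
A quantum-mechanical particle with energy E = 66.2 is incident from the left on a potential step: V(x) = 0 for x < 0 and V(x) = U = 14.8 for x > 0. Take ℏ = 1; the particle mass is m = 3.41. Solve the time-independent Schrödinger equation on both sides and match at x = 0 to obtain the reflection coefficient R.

R = 0.00399

The wavenumbers are k₁ = √(2mE)/ℏ = 21.25 on the left and k₂ = √(2m(E − U))/ℏ = 18.72 on the right.
Matching ψ and ψ′ at x = 0 gives r = (k₁ − k₂)/(k₁ + k₂), so R = r² = 0.003991 and T = 1 − R = 0.9960.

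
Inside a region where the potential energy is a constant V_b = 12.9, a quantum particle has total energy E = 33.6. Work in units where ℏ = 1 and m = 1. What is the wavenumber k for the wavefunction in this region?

With E > V_b the solution is oscillatory, ψ ∝ e^{±ikx} with k = √(2m(E − V_b))/ℏ.
k = √(2 × 1 × 20.7) = 6.434.

k = 6.43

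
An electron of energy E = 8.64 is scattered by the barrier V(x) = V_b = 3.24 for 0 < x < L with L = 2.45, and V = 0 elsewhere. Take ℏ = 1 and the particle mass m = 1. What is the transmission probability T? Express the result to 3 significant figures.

T = 0.949

Above the barrier the interior wavenumber is k₂ = √(2m(E − V_b))/ℏ = 3.286, giving phase k₂L = 8.052.
Matching at both interfaces gives T⁻¹ = 1 + V_b² sin²(k₂L) / [4E(E − V_b)] = 1.054, hence T = 0.949.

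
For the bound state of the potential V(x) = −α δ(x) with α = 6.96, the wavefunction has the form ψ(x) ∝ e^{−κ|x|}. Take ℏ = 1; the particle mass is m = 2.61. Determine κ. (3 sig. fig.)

Integrate −(ℏ²/2m)ψ'' − αδ(x)ψ = Eψ from −ε to +ε: the ψ'' term gives ψ'(0⁺) − ψ'(0⁻) and the δ term gives −(2mα/ℏ²)ψ(0).
With ψ ∝ e^{−κ|x|} this yields −2κ = −2mα/ℏ², so κ = mα/ℏ² = 18.17.

κ = 18.2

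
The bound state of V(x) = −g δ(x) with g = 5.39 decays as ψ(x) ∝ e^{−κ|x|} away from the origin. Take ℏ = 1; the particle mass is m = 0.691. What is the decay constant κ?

κ = 3.72

Integrate −(ℏ²/2m)ψ'' − gδ(x)ψ = Eψ from −ε to +ε: the ψ'' term gives ψ'(0⁺) − ψ'(0⁻) and the δ term gives −(2mg/ℏ²)ψ(0).
With ψ ∝ e^{−κ|x|} this yields −2κ = −2mg/ℏ², so κ = mg/ℏ² = 3.724.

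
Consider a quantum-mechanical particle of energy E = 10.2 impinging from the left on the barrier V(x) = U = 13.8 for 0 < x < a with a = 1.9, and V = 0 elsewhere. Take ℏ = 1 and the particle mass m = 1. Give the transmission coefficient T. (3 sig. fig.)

Since E < U the interior solution is evanescent with decay constant κ = √(2m(U − E))/ℏ = 2.683.
κa = 5.098, sinh(κa) = 81.86.
Matching ψ, ψ′ at both faces gives T = [1 + U² sinh²(κa) / (4E(U − E))]⁻¹ = 1/8690 = 0.000115.

T = 0.000115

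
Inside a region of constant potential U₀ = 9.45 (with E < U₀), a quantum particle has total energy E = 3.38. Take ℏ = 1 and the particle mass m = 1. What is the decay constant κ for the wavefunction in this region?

Since E < U₀ the TISE in this region is ψ'' = κ²ψ with κ = √(2m(U₀ − E))/ℏ.
κ = √(2 × 1 × 6.07) = 3.484.

κ = 3.48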